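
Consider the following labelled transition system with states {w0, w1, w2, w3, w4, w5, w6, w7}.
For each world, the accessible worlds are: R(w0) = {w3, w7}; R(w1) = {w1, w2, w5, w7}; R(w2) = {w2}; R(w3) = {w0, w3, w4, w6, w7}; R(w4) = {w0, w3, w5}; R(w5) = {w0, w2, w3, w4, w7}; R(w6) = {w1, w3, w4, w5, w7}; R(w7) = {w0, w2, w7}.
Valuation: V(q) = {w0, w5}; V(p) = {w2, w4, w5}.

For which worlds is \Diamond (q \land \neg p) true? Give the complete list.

Let φ = \Diamond (q \land \neg p). Evaluate φ at each world:
  w0 (successors {w3, w7}): φ is false.
  w1 (successors {w1, w2, w5, w7}): φ is false.
  w2 (successors {w2}): φ is false.
  w3 (successors {w0, w3, w4, w6, w7}): φ is true.
  w4 (successors {w0, w3, w5}): φ is true.
  w5 (successors {w0, w2, w3, w4, w7}): φ is true.
  w6 (successors {w1, w3, w4, w5, w7}): φ is false.
  w7 (successors {w0, w2, w7}): φ is true.
For instance, at w0:
  At w0: \Diamond (q \land \neg p) requires q \land \neg p at some successor in {w3, w7}.
    At w3: q \land \neg p is false.
    At w7: q \land \neg p is false.
  So \Diamond (q \land \neg p) is false at w0.
Satisfying worlds: {w3, w4, w5, w7}

w3, w4, w5, w7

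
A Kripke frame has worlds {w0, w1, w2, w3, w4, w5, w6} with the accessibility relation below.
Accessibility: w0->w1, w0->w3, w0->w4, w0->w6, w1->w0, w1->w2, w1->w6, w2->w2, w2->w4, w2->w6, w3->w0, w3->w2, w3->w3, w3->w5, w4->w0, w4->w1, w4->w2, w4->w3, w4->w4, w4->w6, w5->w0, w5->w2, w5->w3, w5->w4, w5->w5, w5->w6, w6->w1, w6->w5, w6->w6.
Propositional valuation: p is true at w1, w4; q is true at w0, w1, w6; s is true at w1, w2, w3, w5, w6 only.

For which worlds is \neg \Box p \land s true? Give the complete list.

Let φ = \neg \Box p \land s. Evaluate φ at each world:
  w0 (successors {w1, w3, w4, w6}): φ is false.
  w1 (successors {w0, w2, w6}): φ is true.
  w2 (successors {w2, w4, w6}): φ is true.
  w3 (successors {w0, w2, w3, w5}): φ is true.
  w4 (successors {w0, w1, w2, w3, w4, w6}): φ is false.
  w5 (successors {w0, w2, w3, w4, w5, w6}): φ is true.
  w6 (successors {w1, w5, w6}): φ is true.
For instance, at w4:
  At w4: \neg \Box p is true, s is false, so \neg \Box p \land s is false.
    At w4: \Box p is false, so \neg \Box p is true.
      At w4: \Box p requires p at every successor {w0, w1, w2, w3, w4, w6}.
        p fails at w0, so \Box p is false at w4.
Satisfying worlds: {w1, w2, w3, w5, w6}

w1, w2, w3, w5, w6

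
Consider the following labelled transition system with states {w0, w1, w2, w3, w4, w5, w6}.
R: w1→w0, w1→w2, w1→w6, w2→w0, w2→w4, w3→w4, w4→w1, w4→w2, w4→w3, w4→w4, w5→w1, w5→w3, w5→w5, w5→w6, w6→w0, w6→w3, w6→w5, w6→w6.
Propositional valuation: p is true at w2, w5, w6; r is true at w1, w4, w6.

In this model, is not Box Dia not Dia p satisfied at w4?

Yes

At w4: Box Dia not Dia p is false, so not Box Dia not Dia p is true.
  At w4: Box Dia not Dia p requires Dia not Dia p at every successor {w1, w2, w3, w4}.
    Dia not Dia p fails at w3, so Box Dia not Dia p is false at w4.
      At w3: Dia not Dia p requires not Dia p at some successor in {w4}.
        At w4: not Dia p is false.
      So Dia not Dia p is false at w3.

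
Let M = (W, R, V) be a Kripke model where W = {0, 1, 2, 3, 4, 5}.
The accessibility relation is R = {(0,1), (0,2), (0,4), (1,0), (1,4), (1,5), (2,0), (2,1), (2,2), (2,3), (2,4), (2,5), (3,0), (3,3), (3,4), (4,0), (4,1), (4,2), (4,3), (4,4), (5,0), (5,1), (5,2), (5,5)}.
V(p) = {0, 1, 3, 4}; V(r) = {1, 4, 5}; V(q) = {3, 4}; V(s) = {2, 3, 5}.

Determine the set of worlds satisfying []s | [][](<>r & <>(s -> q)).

0, 1, 2, 3, 4, 5

Let φ = []s | [][](<>r & <>(s -> q)). Evaluate φ at each world:
  0 (successors {1, 2, 4}): φ is true.
  1 (successors {0, 4, 5}): φ is true.
  2 (successors {0, 1, 2, 3, 4, 5}): φ is true.
  3 (successors {0, 3, 4}): φ is true.
  4 (successors {0, 1, 2, 3, 4}): φ is true.
  5 (successors {0, 1, 2, 5}): φ is true.
For instance, at 3:
  At 3: []s is false, [][](<>r & <>(s -> q)) is true, so []s | [][](<>r & <>(s -> q)) is true.
    At 3: []s requires s at every successor {0, 3, 4}.
      s fails at 0, so []s is false at 3.
    At 3: [][](<>r & <>(s -> q)) requires [](<>r & <>(s -> q)) at every successor {0, 3, 4}.
      At 0: [](<>r & <>(s -> q)) is true.
      At 3: [](<>r & <>(s -> q)) is true.
      At 4: [](<>r & <>(s -> q)) is true.
    So [][](<>r & <>(s -> q)) is true at 3.
Satisfying worlds: {0, 1, 2, 3, 4, 5}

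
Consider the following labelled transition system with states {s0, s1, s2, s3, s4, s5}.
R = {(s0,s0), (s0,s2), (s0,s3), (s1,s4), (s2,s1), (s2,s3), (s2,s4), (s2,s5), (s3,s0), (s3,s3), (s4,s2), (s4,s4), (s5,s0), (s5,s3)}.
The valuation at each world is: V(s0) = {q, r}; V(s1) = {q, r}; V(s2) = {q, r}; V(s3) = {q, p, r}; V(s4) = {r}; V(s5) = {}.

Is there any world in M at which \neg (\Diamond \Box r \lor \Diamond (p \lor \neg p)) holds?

Let φ = \neg (\Diamond \Box r \lor \Diamond (p \lor \neg p)). Evaluate φ at each world:
  s0 (successors {s0, s2, s3}): φ is false.
  s1 (successors {s4}): φ is false.
  s2 (successors {s1, s3, s4, s5}): φ is false.
  s3 (successors {s0, s3}): φ is false.
  s4 (successors {s2, s4}): φ is false.
  s5 (successors {s0, s3}): φ is false.
For instance, at s2:
  At s2: \Diamond \Box r \lor \Diamond (p \lor \neg p) is true, so \neg (\Diamond \Box r \lor \Diamond (p \lor \neg p)) is false.
    At s2: \Diamond \Box r is true, \Diamond (p \lor \neg p) is true, so \Diamond \Box r \lor \Diamond (p \lor \neg p) is true.
      At s2: \Diamond \Box r requires \Box r at some successor in {s1, s3, s4, s5}.
        \Box r holds at s1, so \Diamond \Box r is true at s2.
      At s2: \Diamond (p \lor \neg p) requires p \lor \neg p at some successor in {s1, s3, s4, s5}.
        p \lor \neg p holds at s1, so \Diamond (p \lor \neg p) is true at s2.

No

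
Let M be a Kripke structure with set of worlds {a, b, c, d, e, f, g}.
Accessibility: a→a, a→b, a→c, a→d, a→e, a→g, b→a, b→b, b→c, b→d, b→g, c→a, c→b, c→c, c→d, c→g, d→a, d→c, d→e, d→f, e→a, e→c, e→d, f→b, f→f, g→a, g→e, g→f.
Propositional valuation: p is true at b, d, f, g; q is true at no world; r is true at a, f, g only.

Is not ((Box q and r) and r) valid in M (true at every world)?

Let φ = not ((Box q and r) and r). Evaluate φ at each world:
  a (successors {a, b, c, d, e, g}): φ is true.
  b (successors {a, b, c, d, g}): φ is true.
  c (successors {a, b, c, d, g}): φ is true.
  d (successors {a, c, e, f}): φ is true.
  e (successors {a, c, d}): φ is true.
  f (successors {b, f}): φ is true.
  g (successors {a, e, f}): φ is true.
For instance, at a:
  At a: (Box q and r) and r is false, so not ((Box q and r) and r) is true.
    At a: Box q and r is false, r is true, so (Box q and r) and r is false.
      At a: Box q is false, r is true, so Box q and r is false.

Yes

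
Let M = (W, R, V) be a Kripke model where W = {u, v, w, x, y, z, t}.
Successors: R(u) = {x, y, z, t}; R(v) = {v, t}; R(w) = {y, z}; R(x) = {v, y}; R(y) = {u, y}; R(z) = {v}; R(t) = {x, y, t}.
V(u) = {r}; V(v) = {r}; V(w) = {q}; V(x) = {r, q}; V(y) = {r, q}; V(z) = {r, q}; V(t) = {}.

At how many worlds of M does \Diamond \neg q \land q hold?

Let φ = \Diamond \neg q \land q. Evaluate φ at each world:
  u (successors {x, y, z, t}): φ is false.
  v (successors {v, t}): φ is false.
  w (successors {y, z}): φ is false.
  x (successors {v, y}): φ is true.
  y (successors {u, y}): φ is true.
  z (successors {v}): φ is true.
  t (successors {x, y, t}): φ is false.
For instance, at z:
  At z: \Diamond \neg q is true, q is true, so \Diamond \neg q \land q is true.
    At z: \Diamond \neg q requires \neg q at some successor in {v}.
      \neg q holds at v, so \Diamond \neg q is true at z.
Satisfying worlds: {x, y, z}

3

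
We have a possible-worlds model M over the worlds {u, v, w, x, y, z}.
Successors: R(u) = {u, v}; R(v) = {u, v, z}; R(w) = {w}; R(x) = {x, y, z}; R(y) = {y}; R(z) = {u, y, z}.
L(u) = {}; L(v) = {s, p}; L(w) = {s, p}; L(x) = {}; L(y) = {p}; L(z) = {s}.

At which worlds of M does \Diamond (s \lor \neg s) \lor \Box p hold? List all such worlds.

u, v, w, x, y, z

Let φ = \Diamond (s \lor \neg s) \lor \Box p. Evaluate φ at each world:
  u (successors {u, v}): φ is true.
  v (successors {u, v, z}): φ is true.
  w (successors {w}): φ is true.
  x (successors {x, y, z}): φ is true.
  y (successors {y}): φ is true.
  z (successors {u, y, z}): φ is true.
For instance, at x:
  At x: \Diamond (s \lor \neg s) is true, \Box p is false, so \Diamond (s \lor \neg s) \lor \Box p is true.
    At x: \Diamond (s \lor \neg s) requires s \lor \neg s at some successor in {x, y, z}.
      s \lor \neg s holds at x, so \Diamond (s \lor \neg s) is true at x.
    At x: \Box p requires p at every successor {x, y, z}.
      p fails at x, so \Box p is false at x.
Satisfying worlds: {u, v, w, x, y, z}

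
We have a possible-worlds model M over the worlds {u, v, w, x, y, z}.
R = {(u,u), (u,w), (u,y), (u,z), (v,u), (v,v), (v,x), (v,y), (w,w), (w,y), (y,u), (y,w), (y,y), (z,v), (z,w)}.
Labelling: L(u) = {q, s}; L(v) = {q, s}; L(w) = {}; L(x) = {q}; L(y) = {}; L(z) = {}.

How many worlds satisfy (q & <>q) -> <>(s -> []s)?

Let φ = (q & <>q) -> <>(s -> []s). Evaluate φ at each world:
  u (successors {u, w, y, z}): φ is true.
  v (successors {u, v, x, y}): φ is true.
  w (successors {w, y}): φ is true.
  x (successors ∅): φ is true.
  y (successors {u, w, y}): φ is true.
  z (successors {v, w}): φ is true.
For instance, at y:
  At y: q & <>q is false, <>(s -> []s) is true, so (q & <>q) -> <>(s -> []s) is true.
    At y: q is false, <>q is true, so q & <>q is false.
      At y: <>q requires q at some successor in {u, w, y}.
        q holds at u, so <>q is true at y.
    At y: <>(s -> []s) requires s -> []s at some successor in {u, w, y}.
      s -> []s holds at w, so <>(s -> []s) is true at y.
Satisfying worlds: {u, v, w, x, y, z}

6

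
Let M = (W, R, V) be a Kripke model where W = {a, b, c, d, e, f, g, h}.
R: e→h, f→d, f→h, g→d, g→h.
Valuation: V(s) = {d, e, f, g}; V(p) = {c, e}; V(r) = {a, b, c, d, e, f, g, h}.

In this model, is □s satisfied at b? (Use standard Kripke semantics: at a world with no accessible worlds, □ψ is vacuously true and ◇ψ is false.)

Yes

Recall that □ψ holds at a world iff ψ holds at every accessible world, and ◇ψ holds iff ψ holds at some accessible world.
At b: no accessible worlds, so □s holds vacuously.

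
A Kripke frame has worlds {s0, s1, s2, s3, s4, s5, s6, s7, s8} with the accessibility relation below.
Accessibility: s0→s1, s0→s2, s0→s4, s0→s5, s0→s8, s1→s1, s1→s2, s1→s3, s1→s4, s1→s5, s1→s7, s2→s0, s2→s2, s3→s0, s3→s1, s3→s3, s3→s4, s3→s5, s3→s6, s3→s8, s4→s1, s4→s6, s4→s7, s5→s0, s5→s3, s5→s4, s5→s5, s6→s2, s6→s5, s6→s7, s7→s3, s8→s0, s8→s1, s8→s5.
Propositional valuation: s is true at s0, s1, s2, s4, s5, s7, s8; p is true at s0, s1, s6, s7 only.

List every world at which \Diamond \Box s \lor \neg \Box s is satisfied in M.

Recall that \Box ψ holds at a world iff ψ holds at every accessible world, and \Diamond ψ holds iff ψ holds at some accessible world.
Let φ = \Diamond \Box s \lor \neg \Box s. Evaluate φ at each world:
  s0 (successors {s1, s2, s4, s5, s8}): φ is true.
  s1 (successors {s1, s2, s3, s4, s5, s7}): φ is true.
  s2 (successors {s0, s2}): φ is true.
  s3 (successors {s0, s1, s3, s4, s5, s6, s8}): φ is true.
  s4 (successors {s1, s6, s7}): φ is true.
  s5 (successors {s0, s3, s4, s5}): φ is true.
  s6 (successors {s2, s5, s7}): φ is true.
  s7 (successors {s3}): φ is true.
  s8 (successors {s0, s1, s5}): φ is true.
For instance, at s2:
  At s2: \Diamond \Box s is true, \neg \Box s is false, so \Diamond \Box s \lor \neg \Box s is true.
    At s2: \Diamond \Box s requires \Box s at some successor in {s0, s2}.
      \Box s holds at s0, so \Diamond \Box s is true at s2.
    At s2: \Box s is true, so \neg \Box s is false.
      At s2: \Box s requires s at every successor {s0, s2}.
        At s0: s is true.
        At s2: s is true.
      So \Box s is true at s2.
Satisfying worlds: {s0, s1, s2, s3, s4, s5, s6, s7, s8}

s0, s1, s2, s3, s4, s5, s6, s7, s8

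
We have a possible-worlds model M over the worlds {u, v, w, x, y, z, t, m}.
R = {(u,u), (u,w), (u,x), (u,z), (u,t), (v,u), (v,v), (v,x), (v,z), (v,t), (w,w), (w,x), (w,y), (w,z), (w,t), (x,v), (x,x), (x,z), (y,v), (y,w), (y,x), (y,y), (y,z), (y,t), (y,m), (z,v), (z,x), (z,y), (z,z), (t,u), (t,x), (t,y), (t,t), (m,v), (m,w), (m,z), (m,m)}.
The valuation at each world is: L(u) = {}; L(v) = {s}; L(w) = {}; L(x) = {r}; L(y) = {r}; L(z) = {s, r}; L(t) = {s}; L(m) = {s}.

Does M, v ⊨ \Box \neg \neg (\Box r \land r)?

Recall that \Box ψ holds at a world iff ψ holds at every accessible world, and \Diamond ψ holds iff ψ holds at some accessible world.
At v: \Box \neg \neg (\Box r \land r) requires \neg \neg (\Box r \land r) at every successor {u, v, x, z, t}.
  \neg \neg (\Box r \land r) fails at u, so \Box \neg \neg (\Box r \land r) is false at v.
    At u: \neg (\Box r \land r) is true, so \neg \neg (\Box r \land r) is false.
      At u: \Box r \land r is false, so \neg (\Box r \land r) is true.

No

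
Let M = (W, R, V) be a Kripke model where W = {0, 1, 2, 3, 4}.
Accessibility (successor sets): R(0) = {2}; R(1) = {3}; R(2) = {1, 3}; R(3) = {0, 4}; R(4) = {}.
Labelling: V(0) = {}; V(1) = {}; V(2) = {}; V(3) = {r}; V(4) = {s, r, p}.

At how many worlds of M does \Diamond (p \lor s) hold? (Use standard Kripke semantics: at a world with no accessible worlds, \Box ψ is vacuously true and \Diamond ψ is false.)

Recall that \Diamond ψ holds at a world iff ψ holds at some accessible world.
Let φ = \Diamond (p \lor s). Evaluate φ at each world:
  0 (successors {2}): φ is false.
  1 (successors {3}): φ is false.
  2 (successors {1, 3}): φ is false.
  3 (successors {0, 4}): φ is true.
  4 (successors ∅): φ is false.
For instance, at 2:
  At 2: \Diamond (p \lor s) requires p \lor s at some successor in {1, 3}.
    At 1: p \lor s is false.
    At 3: p \lor s is false.
  So \Diamond (p \lor s) is false at 2.
Satisfying worlds: {3}

1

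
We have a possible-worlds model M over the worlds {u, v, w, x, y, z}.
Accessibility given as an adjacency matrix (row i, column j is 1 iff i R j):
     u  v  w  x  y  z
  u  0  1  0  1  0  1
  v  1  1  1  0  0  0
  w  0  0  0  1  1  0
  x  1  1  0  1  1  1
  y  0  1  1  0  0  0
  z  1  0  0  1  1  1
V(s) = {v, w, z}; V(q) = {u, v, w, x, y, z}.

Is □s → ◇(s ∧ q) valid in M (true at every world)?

Let φ = □s → ◇(s ∧ q). Evaluate φ at each world:
  u (successors {v, x, z}): φ is true.
  v (successors {u, v, w}): φ is true.
  w (successors {x, y}): φ is true.
  x (successors {u, v, x, y, z}): φ is true.
  y (successors {v, w}): φ is true.
  z (successors {u, x, y, z}): φ is true.
For instance, at x:
  At x: □s is false, ◇(s ∧ q) is true, so □s → ◇(s ∧ q) is true.
    At x: □s requires s at every successor {u, v, x, y, z}.
      s fails at u, so □s is false at x.
    At x: ◇(s ∧ q) requires s ∧ q at some successor in {u, v, x, y, z}.
      s ∧ q holds at v, so ◇(s ∧ q) is true at x.

Yes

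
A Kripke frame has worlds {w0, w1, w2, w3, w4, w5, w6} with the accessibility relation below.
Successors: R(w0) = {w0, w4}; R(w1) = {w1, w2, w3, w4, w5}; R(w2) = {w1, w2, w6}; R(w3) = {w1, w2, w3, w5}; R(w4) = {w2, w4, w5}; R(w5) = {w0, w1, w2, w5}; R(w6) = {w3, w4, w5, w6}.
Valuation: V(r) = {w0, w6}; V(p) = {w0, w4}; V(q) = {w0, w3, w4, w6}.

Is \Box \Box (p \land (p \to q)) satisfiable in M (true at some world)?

No

Let φ = \Box \Box (p \land (p \to q)). Evaluate φ at each world:
  w0 (successors {w0, w4}): φ is false.
  w1 (successors {w1, w2, w3, w4, w5}): φ is false.
  w2 (successors {w1, w2, w6}): φ is false.
  w3 (successors {w1, w2, w3, w5}): φ is false.
  w4 (successors {w2, w4, w5}): φ is false.
  w5 (successors {w0, w1, w2, w5}): φ is false.
  w6 (successors {w3, w4, w5, w6}): φ is false.
For instance, at w3:
  At w3: \Box \Box (p \land (p \to q)) requires \Box (p \land (p \to q)) at every successor {w1, w2, w3, w5}.
    \Box (p \land (p \to q)) fails at w1, so \Box \Box (p \land (p \to q)) is false at w3.
      At w1: \Box (p \land (p \to q)) requires p \land (p \to q) at every successor {w1, w2, w3, w4, w5}.
        p \land (p \to q) fails at w1, so \Box (p \land (p \to q)) is false at w1.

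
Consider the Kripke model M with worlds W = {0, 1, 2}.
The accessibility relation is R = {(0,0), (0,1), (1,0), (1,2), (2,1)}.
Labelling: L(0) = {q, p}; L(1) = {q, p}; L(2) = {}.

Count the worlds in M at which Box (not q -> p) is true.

Let φ = Box (not q -> p). Evaluate φ at each world:
  0 (successors {0, 1}): φ is true.
  1 (successors {0, 2}): φ is false.
  2 (successors {1}): φ is true.
For instance, at 2:
  At 2: Box (not q -> p) requires not q -> p at every successor {1}.
    At 1: not q -> p is true.
  So Box (not q -> p) is true at 2.
Satisfying worlds: {0, 2}

2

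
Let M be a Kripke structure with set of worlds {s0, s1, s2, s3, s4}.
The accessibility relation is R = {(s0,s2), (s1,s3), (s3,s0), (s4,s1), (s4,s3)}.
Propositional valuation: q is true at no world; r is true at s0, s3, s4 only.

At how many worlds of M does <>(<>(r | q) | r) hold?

Recall that <>ψ holds at a world iff ψ holds at some accessible world.
Let φ = <>(<>(r | q) | r). Evaluate φ at each world:
  s0 (successors {s2}): φ is false.
  s1 (successors {s3}): φ is true.
  s2 (successors ∅): φ is false.
  s3 (successors {s0}): φ is true.
  s4 (successors {s1, s3}): φ is true.
For instance, at s0:
  At s0: <>(<>(r | q) | r) requires <>(r | q) | r at some successor in {s2}.
    At s2: <>(r | q) | r is false.
  So <>(<>(r | q) | r) is false at s0.
Satisfying worlds: {s1, s3, s4}

3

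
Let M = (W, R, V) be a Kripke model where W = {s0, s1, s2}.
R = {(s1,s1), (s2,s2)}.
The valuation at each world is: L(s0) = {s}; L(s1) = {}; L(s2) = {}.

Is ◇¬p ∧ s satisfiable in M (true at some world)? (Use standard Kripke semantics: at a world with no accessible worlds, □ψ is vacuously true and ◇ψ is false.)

No

Let φ = ◇¬p ∧ s. Evaluate φ at each world:
  s0 (successors ∅): φ is false.
  s1 (successors {s1}): φ is false.
  s2 (successors {s2}): φ is false.
For instance, at s1:
  At s1: ◇¬p is true, s is false, so ◇¬p ∧ s is false.
    At s1: ◇¬p requires ¬p at some successor in {s1}.
      ¬p holds at s1, so ◇¬p is true at s1.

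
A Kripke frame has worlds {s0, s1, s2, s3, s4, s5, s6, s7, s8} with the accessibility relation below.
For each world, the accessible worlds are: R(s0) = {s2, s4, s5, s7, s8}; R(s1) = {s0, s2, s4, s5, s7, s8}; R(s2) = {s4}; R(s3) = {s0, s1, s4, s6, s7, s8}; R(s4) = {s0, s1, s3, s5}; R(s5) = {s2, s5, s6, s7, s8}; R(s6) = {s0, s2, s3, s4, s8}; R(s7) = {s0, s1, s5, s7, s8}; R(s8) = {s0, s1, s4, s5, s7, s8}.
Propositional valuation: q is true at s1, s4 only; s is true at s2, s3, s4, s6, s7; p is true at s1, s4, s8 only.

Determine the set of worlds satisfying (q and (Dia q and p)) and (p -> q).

Let φ = (q and (Dia q and p)) and (p -> q). Evaluate φ at each world:
  s0 (successors {s2, s4, s5, s7, s8}): φ is false.
  s1 (successors {s0, s2, s4, s5, s7, s8}): φ is true.
  s2 (successors {s4}): φ is false.
  s3 (successors {s0, s1, s4, s6, s7, s8}): φ is false.
  s4 (successors {s0, s1, s3, s5}): φ is true.
  s5 (successors {s2, s5, s6, s7, s8}): φ is false.
  s6 (successors {s0, s2, s3, s4, s8}): φ is false.
  s7 (successors {s0, s1, s5, s7, s8}): φ is false.
  s8 (successors {s0, s1, s4, s5, s7, s8}): φ is false.
For instance, at s2:
  At s2: q and (Dia q and p) is false, p -> q is true, so (q and (Dia q and p)) and (p -> q) is false.
    At s2: q is false, Dia q and p is false, so q and (Dia q and p) is false.
      At s2: Dia q is true, p is false, so Dia q and p is false.
Satisfying worlds: {s1, s4}

s1, s4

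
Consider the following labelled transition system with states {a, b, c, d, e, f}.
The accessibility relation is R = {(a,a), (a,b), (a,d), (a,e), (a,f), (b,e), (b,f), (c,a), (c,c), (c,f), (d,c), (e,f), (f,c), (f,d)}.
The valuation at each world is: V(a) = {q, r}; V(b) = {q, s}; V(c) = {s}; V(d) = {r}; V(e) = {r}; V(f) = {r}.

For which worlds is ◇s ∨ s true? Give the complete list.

a, b, c, d, f

Let φ = ◇s ∨ s. Evaluate φ at each world:
  a (successors {a, b, d, e, f}): φ is true.
  b (successors {e, f}): φ is true.
  c (successors {a, c, f}): φ is true.
  d (successors {c}): φ is true.
  e (successors {f}): φ is false.
  f (successors {c, d}): φ is true.
For instance, at d:
  At d: ◇s is true, s is false, so ◇s ∨ s is true.
    At d: ◇s requires s at some successor in {c}.
      s holds at c, so ◇s is true at d.
Satisfying worlds: {a, b, c, d, f}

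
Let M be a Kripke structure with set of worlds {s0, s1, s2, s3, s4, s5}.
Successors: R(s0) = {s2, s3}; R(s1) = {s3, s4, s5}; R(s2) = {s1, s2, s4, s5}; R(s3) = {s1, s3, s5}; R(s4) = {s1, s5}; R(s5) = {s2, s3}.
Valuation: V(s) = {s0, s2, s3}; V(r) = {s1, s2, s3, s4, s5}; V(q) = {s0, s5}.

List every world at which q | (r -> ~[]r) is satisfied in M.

s0, s5

Let φ = q | (r -> ~[]r). Evaluate φ at each world:
  s0 (successors {s2, s3}): φ is true.
  s1 (successors {s3, s4, s5}): φ is false.
  s2 (successors {s1, s2, s4, s5}): φ is false.
  s3 (successors {s1, s3, s5}): φ is false.
  s4 (successors {s1, s5}): φ is false.
  s5 (successors {s2, s3}): φ is true.
For instance, at s3:
  At s3: q is false, r -> ~[]r is false, so q | (r -> ~[]r) is false.
    At s3: r is true, ~[]r is false, so r -> ~[]r is false.
      At s3: []r is true, so ~[]r is false.
Satisfying worlds: {s0, s5}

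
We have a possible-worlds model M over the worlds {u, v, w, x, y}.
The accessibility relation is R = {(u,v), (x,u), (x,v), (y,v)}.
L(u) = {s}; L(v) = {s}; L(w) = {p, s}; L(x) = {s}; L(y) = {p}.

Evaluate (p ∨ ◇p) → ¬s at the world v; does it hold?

At v: p ∨ ◇p is false, ¬s is false, so (p ∨ ◇p) → ¬s is true.
  At v: p is false, ◇p is false, so p ∨ ◇p is false.
    At v: no accessible worlds, so ◇p is false.

Yes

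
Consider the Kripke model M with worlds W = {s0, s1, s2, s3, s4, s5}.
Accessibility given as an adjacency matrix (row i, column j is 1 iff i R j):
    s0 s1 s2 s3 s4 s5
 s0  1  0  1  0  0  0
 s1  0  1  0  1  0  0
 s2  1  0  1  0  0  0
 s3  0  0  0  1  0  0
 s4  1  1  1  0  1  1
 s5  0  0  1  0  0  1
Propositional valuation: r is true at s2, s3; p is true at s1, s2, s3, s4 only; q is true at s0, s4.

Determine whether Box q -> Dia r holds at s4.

Yes

At s4: Box q is false, Dia r is true, so Box q -> Dia r is true.
  At s4: Box q requires q at every successor {s0, s1, s2, s4, s5}.
    q fails at s1, so Box q is false at s4.
  At s4: Dia r requires r at some successor in {s0, s1, s2, s4, s5}.
    r holds at s2, so Dia r is true at s4.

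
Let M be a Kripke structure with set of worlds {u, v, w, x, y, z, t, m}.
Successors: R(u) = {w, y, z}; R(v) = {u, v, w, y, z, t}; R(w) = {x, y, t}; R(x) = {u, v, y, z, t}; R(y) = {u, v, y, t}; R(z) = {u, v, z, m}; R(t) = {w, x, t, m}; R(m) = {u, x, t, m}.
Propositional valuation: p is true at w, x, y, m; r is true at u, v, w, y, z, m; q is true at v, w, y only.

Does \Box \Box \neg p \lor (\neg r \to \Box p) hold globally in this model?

Recall that \Box ψ holds at a world iff ψ holds at every accessible world, and \Diamond ψ holds iff ψ holds at some accessible world.
Let φ = \Box \Box \neg p \lor (\neg r \to \Box p). Evaluate φ at each world:
  u (successors {w, y, z}): φ is true.
  v (successors {u, v, w, y, z, t}): φ is true.
  w (successors {x, y, t}): φ is true.
  x (successors {u, v, y, z, t}): φ is false.
  y (successors {u, v, y, t}): φ is true.
  z (successors {u, v, z, m}): φ is true.
  t (successors {w, x, t, m}): φ is false.
  m (successors {u, x, t, m}): φ is true.
Detail at x (counterexample):
  At x: \Box \Box \neg p is false, \neg r \to \Box p is false, so \Box \Box \neg p \lor (\neg r \to \Box p) is false.
    At x: \Box \Box \neg p requires \Box \neg p at every successor {u, v, y, z, t}.
      \Box \neg p fails at u, so \Box \Box \neg p is false at x.
    At x: \neg r is true, \Box p is false, so \neg r \to \Box p is false.
      At x: \Box p requires p at every successor {u, v, y, z, t}.
        p fails at u, so \Box p is false at x.

No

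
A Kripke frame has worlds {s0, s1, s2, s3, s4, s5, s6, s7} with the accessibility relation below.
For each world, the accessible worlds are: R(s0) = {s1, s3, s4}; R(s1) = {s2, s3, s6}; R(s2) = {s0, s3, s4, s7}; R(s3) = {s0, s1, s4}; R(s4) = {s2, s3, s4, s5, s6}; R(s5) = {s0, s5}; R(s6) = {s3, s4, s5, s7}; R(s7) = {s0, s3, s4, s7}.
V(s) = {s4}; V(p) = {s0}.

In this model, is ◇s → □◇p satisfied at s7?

At s7: ◇s is true, □◇p is false, so ◇s → □◇p is false.
  At s7: ◇s requires s at some successor in {s0, s3, s4, s7}.
    s holds at s4, so ◇s is true at s7.
  At s7: □◇p requires ◇p at every successor {s0, s3, s4, s7}.
    ◇p fails at s0, so □◇p is false at s7.
      At s0: ◇p requires p at some successor in {s1, s3, s4}.
        At s1: p is false.
        At s3: p is false.
        At s4: p is false.
      So ◇p is false at s0.

No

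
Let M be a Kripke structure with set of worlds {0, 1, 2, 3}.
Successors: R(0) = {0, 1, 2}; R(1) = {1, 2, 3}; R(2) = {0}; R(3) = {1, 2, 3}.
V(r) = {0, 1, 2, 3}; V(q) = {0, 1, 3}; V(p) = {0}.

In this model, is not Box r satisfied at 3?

No

At 3: Box r is true, so not Box r is false.
  At 3: Box r requires r at every successor {1, 2, 3}.
    At 1: r is true.
    At 2: r is true.
    At 3: r is true.
  So Box r is true at 3.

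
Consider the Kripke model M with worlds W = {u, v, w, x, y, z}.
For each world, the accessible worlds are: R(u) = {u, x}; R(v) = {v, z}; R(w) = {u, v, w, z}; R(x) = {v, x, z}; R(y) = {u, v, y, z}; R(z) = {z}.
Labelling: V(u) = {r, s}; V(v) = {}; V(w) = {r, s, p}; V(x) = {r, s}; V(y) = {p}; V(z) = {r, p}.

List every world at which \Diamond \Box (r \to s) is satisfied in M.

u, w, y

Let φ = \Diamond \Box (r \to s). Evaluate φ at each world:
  u (successors {u, x}): φ is true.
  v (successors {v, z}): φ is false.
  w (successors {u, v, w, z}): φ is true.
  x (successors {v, x, z}): φ is false.
  y (successors {u, v, y, z}): φ is true.
  z (successors {z}): φ is false.
For instance, at y:
  At y: \Diamond \Box (r \to s) requires \Box (r \to s) at some successor in {u, v, y, z}.
    \Box (r \to s) holds at u, so \Diamond \Box (r \to s) is true at y.
      At u: \Box (r \to s) requires r \to s at every successor {u, x}.
        At u: r \to s is true.
        At x: r \to s is true.
      So \Box (r \to s) is true at u.
Satisfying worlds: {u, w, y}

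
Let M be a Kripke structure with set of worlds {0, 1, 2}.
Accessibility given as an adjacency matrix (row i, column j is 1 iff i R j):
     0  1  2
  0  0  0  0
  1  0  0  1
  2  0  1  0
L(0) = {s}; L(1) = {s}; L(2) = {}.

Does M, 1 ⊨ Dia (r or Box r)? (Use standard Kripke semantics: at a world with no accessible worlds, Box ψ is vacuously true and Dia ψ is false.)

No

At 1: Dia (r or Box r) requires r or Box r at some successor in {2}.
  At 2: r or Box r is false.
So Dia (r or Box r) is false at 1.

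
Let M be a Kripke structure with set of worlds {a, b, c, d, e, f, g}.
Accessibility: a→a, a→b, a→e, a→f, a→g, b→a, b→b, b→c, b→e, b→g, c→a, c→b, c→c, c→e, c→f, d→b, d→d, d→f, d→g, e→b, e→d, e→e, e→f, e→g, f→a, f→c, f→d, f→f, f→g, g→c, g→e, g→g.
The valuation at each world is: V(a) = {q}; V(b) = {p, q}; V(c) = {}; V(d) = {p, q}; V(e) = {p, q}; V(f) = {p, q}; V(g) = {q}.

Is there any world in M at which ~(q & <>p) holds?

Let φ = ~(q & <>p). Evaluate φ at each world:
  a (successors {a, b, e, f, g}): φ is false.
  b (successors {a, b, c, e, g}): φ is false.
  c (successors {a, b, c, e, f}): φ is true.
  d (successors {b, d, f, g}): φ is false.
  e (successors {b, d, e, f, g}): φ is false.
  f (successors {a, c, d, f, g}): φ is false.
  g (successors {c, e, g}): φ is false.
Detail at c (witness):
  At c: q & <>p is false, so ~(q & <>p) is true.
    At c: q is false, <>p is true, so q & <>p is false.
      At c: <>p requires p at some successor in {a, b, c, e, f}.
        p holds at b, so <>p is true at c.

Yes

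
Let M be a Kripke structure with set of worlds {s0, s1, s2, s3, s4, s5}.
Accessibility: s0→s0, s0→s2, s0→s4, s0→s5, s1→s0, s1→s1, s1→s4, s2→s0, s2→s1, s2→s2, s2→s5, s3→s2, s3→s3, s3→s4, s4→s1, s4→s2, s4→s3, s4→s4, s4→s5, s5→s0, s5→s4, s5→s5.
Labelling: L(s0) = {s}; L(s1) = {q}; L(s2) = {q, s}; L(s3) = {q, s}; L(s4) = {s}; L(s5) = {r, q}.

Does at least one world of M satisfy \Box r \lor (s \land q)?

Yes

Let φ = \Box r \lor (s \land q). Evaluate φ at each world:
  s0 (successors {s0, s2, s4, s5}): φ is false.
  s1 (successors {s0, s1, s4}): φ is false.
  s2 (successors {s0, s1, s2, s5}): φ is true.
  s3 (successors {s2, s3, s4}): φ is true.
  s4 (successors {s1, s2, s3, s4, s5}): φ is false.
  s5 (successors {s0, s4, s5}): φ is false.
Detail at s2 (witness):
  At s2: \Box r is false, s \land q is true, so \Box r \lor (s \land q) is true.
    At s2: \Box r requires r at every successor {s0, s1, s2, s5}.
      r fails at s0, so \Box r is false at s2.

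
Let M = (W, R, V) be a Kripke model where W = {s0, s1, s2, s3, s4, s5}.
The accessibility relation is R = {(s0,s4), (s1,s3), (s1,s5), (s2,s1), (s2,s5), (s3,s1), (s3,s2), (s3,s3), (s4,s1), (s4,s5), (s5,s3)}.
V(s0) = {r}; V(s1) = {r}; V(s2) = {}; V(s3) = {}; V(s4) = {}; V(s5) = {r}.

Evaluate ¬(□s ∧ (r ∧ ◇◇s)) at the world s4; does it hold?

Yes

At s4: □s ∧ (r ∧ ◇◇s) is false, so ¬(□s ∧ (r ∧ ◇◇s)) is true.
  At s4: □s is false, r ∧ ◇◇s is false, so □s ∧ (r ∧ ◇◇s) is false.
    At s4: □s requires s at every successor {s1, s5}.
      s fails at s1, so □s is false at s4.
    At s4: r is false, ◇◇s is false, so r ∧ ◇◇s is false.
      At s4: ◇◇s requires ◇s at some successor in {s1, s5}.
        At s1: ◇s is false.
        At s5: ◇s is false.
      So ◇◇s is false at s4.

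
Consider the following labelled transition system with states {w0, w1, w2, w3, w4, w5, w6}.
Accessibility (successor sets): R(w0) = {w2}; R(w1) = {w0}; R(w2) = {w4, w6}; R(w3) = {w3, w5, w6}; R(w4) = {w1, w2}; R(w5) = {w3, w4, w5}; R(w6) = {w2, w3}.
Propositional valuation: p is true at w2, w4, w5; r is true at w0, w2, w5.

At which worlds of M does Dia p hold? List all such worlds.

w0, w2, w3, w4, w5, w6

Recall that Dia ψ holds at a world iff ψ holds at some accessible world.
Let φ = Dia p. Evaluate φ at each world:
  w0 (successors {w2}): φ is true.
  w1 (successors {w0}): φ is false.
  w2 (successors {w4, w6}): φ is true.
  w3 (successors {w3, w5, w6}): φ is true.
  w4 (successors {w1, w2}): φ is true.
  w5 (successors {w3, w4, w5}): φ is true.
  w6 (successors {w2, w3}): φ is true.
For instance, at w1:
  At w1: Dia p requires p at some successor in {w0}.
    At w0: p is false.
  So Dia p is false at w1.
Satisfying worlds: {w0, w2, w3, w4, w5, w6}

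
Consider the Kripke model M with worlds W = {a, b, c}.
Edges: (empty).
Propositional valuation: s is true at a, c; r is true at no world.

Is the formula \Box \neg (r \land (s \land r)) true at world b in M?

Yes

At b: no accessible worlds, so \Box \neg (r \land (s \land r)) holds vacuously.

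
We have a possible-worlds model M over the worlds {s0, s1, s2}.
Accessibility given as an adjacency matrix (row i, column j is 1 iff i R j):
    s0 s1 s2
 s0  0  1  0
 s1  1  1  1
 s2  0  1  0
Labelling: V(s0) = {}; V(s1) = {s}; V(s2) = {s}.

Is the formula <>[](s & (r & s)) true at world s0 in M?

No

At s0: <>[](s & (r & s)) requires [](s & (r & s)) at some successor in {s1}.
  At s1: [](s & (r & s)) is false.
So <>[](s & (r & s)) is false at s0.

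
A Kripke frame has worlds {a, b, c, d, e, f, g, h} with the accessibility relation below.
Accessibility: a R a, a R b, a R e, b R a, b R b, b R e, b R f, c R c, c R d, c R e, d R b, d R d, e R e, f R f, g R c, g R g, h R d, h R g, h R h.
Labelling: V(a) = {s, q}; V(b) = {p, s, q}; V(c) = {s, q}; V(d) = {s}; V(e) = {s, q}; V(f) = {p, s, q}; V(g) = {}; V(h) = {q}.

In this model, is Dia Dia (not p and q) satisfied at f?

At f: Dia Dia (not p and q) requires Dia (not p and q) at some successor in {f}.
  At f: Dia (not p and q) is false.
So Dia Dia (not p and q) is false at f.

No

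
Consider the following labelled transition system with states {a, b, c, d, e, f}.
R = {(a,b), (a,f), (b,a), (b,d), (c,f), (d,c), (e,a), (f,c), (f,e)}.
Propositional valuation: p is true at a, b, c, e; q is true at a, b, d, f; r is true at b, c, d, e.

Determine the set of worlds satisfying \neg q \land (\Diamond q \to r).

c, e

Let φ = \neg q \land (\Diamond q \to r). Evaluate φ at each world:
  a (successors {b, f}): φ is false.
  b (successors {a, d}): φ is false.
  c (successors {f}): φ is true.
  d (successors {c}): φ is false.
  e (successors {a}): φ is true.
  f (successors {c, e}): φ is false.
For instance, at d:
  At d: \neg q is false, \Diamond q \to r is true, so \neg q \land (\Diamond q \to r) is false.
    At d: \Diamond q is false, r is true, so \Diamond q \to r is true.
      At d: \Diamond q requires q at some successor in {c}.
        At c: q is false.
      So \Diamond q is false at d.
Satisfying worlds: {c, e}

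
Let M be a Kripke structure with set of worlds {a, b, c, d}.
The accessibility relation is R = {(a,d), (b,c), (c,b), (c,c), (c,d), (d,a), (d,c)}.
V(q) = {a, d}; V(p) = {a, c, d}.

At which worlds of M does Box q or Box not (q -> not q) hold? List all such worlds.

Let φ = Box q or Box not (q -> not q). Evaluate φ at each world:
  a (successors {d}): φ is true.
  b (successors {c}): φ is false.
  c (successors {b, c, d}): φ is false.
  d (successors {a, c}): φ is false.
For instance, at d:
  At d: Box q is false, Box not (q -> not q) is false, so Box q or Box not (q -> not q) is false.
    At d: Box q requires q at every successor {a, c}.
      q fails at c, so Box q is false at d.
    At d: Box not (q -> not q) requires not (q -> not q) at every successor {a, c}.
      not (q -> not q) fails at c, so Box not (q -> not q) is false at d.
Satisfying worlds: {a}

a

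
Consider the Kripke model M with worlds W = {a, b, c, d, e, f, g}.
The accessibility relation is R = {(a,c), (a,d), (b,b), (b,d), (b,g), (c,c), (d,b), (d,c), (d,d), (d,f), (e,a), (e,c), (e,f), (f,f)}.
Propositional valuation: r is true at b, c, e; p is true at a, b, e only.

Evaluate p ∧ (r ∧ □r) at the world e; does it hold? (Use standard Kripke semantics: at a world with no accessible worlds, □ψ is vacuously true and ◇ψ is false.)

No

At e: p is true, r ∧ □r is false, so p ∧ (r ∧ □r) is false.
  At e: r is true, □r is false, so r ∧ □r is false.
    At e: □r requires r at every successor {a, c, f}.
      r fails at a, so □r is false at e.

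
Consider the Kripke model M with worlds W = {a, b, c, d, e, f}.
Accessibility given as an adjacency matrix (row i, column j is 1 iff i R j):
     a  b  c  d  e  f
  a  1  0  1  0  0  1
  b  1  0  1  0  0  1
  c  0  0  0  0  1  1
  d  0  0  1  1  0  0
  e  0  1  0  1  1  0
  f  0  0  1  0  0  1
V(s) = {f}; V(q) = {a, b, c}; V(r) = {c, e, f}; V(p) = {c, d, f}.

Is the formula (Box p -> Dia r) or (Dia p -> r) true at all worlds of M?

Yes

Let φ = (Box p -> Dia r) or (Dia p -> r). Evaluate φ at each world:
  a (successors {a, c, f}): φ is true.
  b (successors {a, c, f}): φ is true.
  c (successors {e, f}): φ is true.
  d (successors {c, d}): φ is true.
  e (successors {b, d, e}): φ is true.
  f (successors {c, f}): φ is true.
For instance, at a:
  At a: Box p -> Dia r is true, Dia p -> r is false, so (Box p -> Dia r) or (Dia p -> r) is true.
    At a: Box p is false, Dia r is true, so Box p -> Dia r is true.
      At a: Box p requires p at every successor {a, c, f}.
        p fails at a, so Box p is false at a.
      At a: Dia r requires r at some successor in {a, c, f}.
        r holds at c, so Dia r is true at a.
    At a: Dia p is true, r is false, so Dia p -> r is false.
      At a: Dia p requires p at some successor in {a, c, f}.
        p holds at c, so Dia p is true at a.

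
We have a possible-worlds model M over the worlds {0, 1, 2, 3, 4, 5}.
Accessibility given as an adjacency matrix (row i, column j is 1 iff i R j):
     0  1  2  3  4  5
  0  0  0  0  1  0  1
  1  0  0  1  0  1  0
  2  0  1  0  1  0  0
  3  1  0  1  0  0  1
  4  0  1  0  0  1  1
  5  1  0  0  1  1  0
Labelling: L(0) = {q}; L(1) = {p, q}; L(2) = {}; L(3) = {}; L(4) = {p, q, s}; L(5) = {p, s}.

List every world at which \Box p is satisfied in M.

Let φ = \Box p. Evaluate φ at each world:
  0 (successors {3, 5}): φ is false.
  1 (successors {2, 4}): φ is false.
  2 (successors {1, 3}): φ is false.
  3 (successors {0, 2, 5}): φ is false.
  4 (successors {1, 4, 5}): φ is true.
  5 (successors {0, 3, 4}): φ is false.
For instance, at 1:
  At 1: \Box p requires p at every successor {2, 4}.
    p fails at 2, so \Box p is false at 1.
Satisfying worlds: {4}

4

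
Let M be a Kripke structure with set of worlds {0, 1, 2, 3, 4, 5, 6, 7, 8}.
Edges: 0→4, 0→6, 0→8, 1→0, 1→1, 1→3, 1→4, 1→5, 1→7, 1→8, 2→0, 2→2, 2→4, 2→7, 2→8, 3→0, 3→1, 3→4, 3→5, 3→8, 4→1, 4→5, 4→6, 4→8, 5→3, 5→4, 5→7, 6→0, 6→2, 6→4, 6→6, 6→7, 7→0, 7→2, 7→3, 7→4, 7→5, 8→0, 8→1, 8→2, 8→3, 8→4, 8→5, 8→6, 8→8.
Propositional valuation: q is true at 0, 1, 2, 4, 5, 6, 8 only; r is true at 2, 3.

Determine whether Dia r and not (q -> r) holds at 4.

At 4: Dia r is false, not (q -> r) is true, so Dia r and not (q -> r) is false.
  At 4: Dia r requires r at some successor in {1, 5, 6, 8}.
    At 1: r is false.
    At 5: r is false.
    At 6: r is false.
    At 8: r is false.
  So Dia r is false at 4.

No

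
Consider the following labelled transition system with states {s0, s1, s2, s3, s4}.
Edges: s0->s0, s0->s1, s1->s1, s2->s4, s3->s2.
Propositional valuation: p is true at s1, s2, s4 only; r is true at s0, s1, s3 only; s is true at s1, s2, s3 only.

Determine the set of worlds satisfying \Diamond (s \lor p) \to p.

s1, s2, s4

Let φ = \Diamond (s \lor p) \to p. Evaluate φ at each world:
  s0 (successors {s0, s1}): φ is false.
  s1 (successors {s1}): φ is true.
  s2 (successors {s4}): φ is true.
  s3 (successors {s2}): φ is false.
  s4 (successors ∅): φ is true.
For instance, at s3:
  At s3: \Diamond (s \lor p) is true, p is false, so \Diamond (s \lor p) \to p is false.
    At s3: \Diamond (s \lor p) requires s \lor p at some successor in {s2}.
      s \lor p holds at s2, so \Diamond (s \lor p) is true at s3.
Satisfying worlds: {s1, s2, s4}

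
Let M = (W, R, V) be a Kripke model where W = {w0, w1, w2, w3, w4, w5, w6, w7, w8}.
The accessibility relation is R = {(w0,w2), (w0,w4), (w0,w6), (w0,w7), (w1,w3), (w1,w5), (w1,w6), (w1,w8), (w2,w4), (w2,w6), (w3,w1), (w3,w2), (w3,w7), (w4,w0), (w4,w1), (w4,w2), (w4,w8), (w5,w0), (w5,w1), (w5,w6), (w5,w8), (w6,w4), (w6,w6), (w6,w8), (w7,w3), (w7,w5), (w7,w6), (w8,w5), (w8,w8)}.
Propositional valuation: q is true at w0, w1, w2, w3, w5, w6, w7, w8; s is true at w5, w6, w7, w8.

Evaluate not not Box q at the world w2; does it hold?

Recall that Box ψ holds at a world iff ψ holds at every accessible world, and Dia ψ holds iff ψ holds at some accessible world.
At w2: not Box q is true, so not not Box q is false.
  At w2: Box q is false, so not Box q is true.
    At w2: Box q requires q at every successor {w4, w6}.
      q fails at w4, so Box q is false at w2.

No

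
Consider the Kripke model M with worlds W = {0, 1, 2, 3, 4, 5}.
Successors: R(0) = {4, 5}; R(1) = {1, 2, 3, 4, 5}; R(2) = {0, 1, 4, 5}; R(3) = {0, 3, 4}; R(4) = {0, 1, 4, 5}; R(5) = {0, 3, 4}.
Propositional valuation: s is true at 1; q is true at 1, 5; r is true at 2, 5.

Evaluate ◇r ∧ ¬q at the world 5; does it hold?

At 5: ◇r is false, ¬q is false, so ◇r ∧ ¬q is false.
  At 5: ◇r requires r at some successor in {0, 3, 4}.
    At 0: r is false.
    At 3: r is false.
    At 4: r is false.
  So ◇r is false at 5.

No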